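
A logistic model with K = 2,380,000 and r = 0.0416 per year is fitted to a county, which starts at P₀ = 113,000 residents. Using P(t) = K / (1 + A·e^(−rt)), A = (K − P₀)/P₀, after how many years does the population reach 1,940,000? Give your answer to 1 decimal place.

t ≈ 107.8 years

A = (2380000 − 113000)/113000 = 20.06195
1940000 = 2380000/(1 + 20.06195·e^(−0.0416t)) → 1 + 20.06195·e^(−0.0416t) = 1.2268
e^(−0.0416t) = 0.011305 → t = ln(88.45495)/0.0416 = 4.48249/0.0416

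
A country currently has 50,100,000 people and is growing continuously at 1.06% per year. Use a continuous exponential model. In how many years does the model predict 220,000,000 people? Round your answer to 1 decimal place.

220000000 = 50100000 · e^(0.0106·t)
t = ln(220000000/50100000) / 0.0106 = ln(4.39122) / 0.0106 = 1.47961 / 0.0106

t ≈ 139.6 years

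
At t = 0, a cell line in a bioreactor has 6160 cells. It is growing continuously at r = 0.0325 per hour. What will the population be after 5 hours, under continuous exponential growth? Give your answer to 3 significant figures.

P(5) = 6160 · e^(0.0325·5) = 6160 · e^(0.1625)
= 6160 · 1.17645 ≈ 7246.92

≈ 7,250 cells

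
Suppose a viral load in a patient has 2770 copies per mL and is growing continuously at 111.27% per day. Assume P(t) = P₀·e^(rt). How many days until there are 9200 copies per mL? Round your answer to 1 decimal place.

9200 = 2770 · e^(1.1127·t)
t = ln(9200/2770) / 1.1127 = ln(3.3213) / 1.1127 = 1.20036 / 1.1127

t ≈ 1.1 days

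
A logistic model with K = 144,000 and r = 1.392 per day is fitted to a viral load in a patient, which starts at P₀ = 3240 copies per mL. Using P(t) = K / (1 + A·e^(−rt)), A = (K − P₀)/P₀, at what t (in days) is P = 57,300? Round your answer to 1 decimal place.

A = (144000 − 3240)/3240 = 43.44444
57300 = 144000/(1 + 43.44444·e^(−1.392t)) → 1 + 43.44444·e^(−1.392t) = 2.51309
e^(−1.392t) = 0.034828 → t = ln(28.71242)/1.392 = 3.35733/1.392

t ≈ 2.4 days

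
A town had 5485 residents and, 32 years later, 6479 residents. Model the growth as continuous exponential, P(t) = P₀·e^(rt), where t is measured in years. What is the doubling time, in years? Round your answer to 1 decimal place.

r = ln(6479/5485) / 32 = ln(1.18122) / 32 ≈ 0.005205 per year
doubling time = ln 2 / |r| = 0.69315 / 0.005205

doubling time ≈ 133.2 years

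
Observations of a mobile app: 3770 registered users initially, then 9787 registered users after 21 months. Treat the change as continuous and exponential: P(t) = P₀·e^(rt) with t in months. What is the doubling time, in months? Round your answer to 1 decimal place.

doubling time ≈ 15.3 months

r = ln(9787/3770) / 21 = ln(2.59602) / 21 ≈ 0.045428 per month
doubling time = ln 2 / |r| = 0.69315 / 0.045428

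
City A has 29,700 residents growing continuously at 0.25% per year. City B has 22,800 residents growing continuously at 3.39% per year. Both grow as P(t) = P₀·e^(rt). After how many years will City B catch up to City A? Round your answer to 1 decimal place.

t ≈ 8.4 years

29700·e^(0.0025t) = 22800·e^(0.0339t)
29700/22800 = e^((0.0339 − 0.0025)t) → ln(1.30263) = 0.0314·t
t = 0.26439 / 0.0314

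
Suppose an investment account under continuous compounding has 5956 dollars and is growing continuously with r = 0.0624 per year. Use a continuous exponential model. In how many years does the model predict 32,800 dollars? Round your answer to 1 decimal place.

t ≈ 27.3 years

32800 = 5956 · e^(0.0624·t)
t = ln(32800/5956) / 0.0624 = ln(5.50705) / 0.0624 = 1.70603 / 0.0624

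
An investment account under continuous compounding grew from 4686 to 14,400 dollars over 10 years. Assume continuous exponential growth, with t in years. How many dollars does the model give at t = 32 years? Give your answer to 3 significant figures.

≈ 170,000 dollars

r = ln(14400/4686) / 10 ≈ 0.112265 per year
P(32) = 4686 · e^(0.112265·32) = 4686 · 36.32392 ≈ 170213.87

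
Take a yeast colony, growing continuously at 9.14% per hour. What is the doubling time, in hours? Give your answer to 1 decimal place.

doubling time = ln(2) / |r| = 0.69315 / 0.0914

doubling time ≈ 7.6 hours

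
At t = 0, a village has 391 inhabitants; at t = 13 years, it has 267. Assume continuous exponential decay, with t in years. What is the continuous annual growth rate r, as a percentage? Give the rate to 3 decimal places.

267 = 391 · e^(r·13)
e^(13r) = 267/391 = 0.68286
r = ln(0.68286) / 13 = -0.38146 / 13

r ≈ -2.934% per year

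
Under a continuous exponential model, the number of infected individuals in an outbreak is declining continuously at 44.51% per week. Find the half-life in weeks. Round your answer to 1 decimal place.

half-life ≈ 1.6 weeks

half-life = ln(2) / |r| = 0.69315 / 0.4451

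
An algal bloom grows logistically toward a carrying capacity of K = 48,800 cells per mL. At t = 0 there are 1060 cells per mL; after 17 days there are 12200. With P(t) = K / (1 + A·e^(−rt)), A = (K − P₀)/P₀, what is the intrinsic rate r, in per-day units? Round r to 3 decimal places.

r ≈ 0.159 per day

A = (48800 − 1060)/1060 = 45.03774
12200 = 48800/(1 + 45.03774·e^(−r·17)) → e^(−17r) = (4 − 1)/45.03774 = 0.066611
r = −ln(0.066611)/17 = 2.70889/17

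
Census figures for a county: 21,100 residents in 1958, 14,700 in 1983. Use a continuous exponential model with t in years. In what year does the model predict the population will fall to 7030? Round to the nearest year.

r = ln(14700/21100) / 25 = -0.36143/25 ≈ -0.014457 per year
t = ln(7030/21100) / r = -1.09909/-0.014457 ≈ 76.02 years after 1958

year 2034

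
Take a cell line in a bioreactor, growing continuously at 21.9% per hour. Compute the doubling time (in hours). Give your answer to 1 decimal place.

doubling time ≈ 3.2 hours

doubling time = ln(2) / |r| = 0.69315 / 0.219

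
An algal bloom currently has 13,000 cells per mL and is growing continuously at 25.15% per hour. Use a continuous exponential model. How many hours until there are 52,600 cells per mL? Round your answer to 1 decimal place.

52600 = 13000 · e^(0.2515·t)
t = ln(52600/13000) / 0.2515 = ln(4.04615) / 0.2515 = 1.39777 / 0.2515

t ≈ 5.6 hours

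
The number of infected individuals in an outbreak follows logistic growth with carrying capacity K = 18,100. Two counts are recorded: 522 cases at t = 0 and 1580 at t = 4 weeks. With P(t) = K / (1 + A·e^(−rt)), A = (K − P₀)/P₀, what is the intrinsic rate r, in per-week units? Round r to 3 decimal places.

r ≈ 0.292 per week

A = (18100 − 522)/522 = 33.67433
1580 = 18100/(1 + 33.67433·e^(−r·4)) → e^(−4r) = (11.4557 − 1)/33.67433 = 0.310495
r = −ln(0.310495)/4 = 1.16959/4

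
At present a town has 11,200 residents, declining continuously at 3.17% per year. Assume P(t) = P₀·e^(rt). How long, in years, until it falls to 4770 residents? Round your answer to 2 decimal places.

4770 = 11200 · e^(-0.0317·t)
t = ln(4770/11200) / -0.0317 = ln(0.42589) / -0.0317 = -0.85357 / -0.0317

t ≈ 26.93 years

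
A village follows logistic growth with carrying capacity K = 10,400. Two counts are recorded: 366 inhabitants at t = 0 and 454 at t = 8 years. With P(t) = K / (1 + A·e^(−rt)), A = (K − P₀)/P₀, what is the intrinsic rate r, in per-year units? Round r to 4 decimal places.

A = (10400 − 366)/366 = 27.4153
454 = 10400/(1 + 27.4153·e^(−r·8)) → e^(−8r) = (22.90749 − 1)/27.4153 = 0.799097
r = −ln(0.799097)/8 = 0.22427/8

r ≈ 0.0280 per year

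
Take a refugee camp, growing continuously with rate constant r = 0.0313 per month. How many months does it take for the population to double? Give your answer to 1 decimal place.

doubling time = ln(2) / |r| = 0.69315 / 0.0313

doubling time ≈ 22.1 months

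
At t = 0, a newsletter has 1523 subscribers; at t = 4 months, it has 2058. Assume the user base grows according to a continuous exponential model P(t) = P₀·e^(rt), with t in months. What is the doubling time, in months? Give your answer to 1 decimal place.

r = ln(2058/1523) / 4 = ln(1.35128) / 4 ≈ 0.075263 per month
doubling time = ln 2 / |r| = 0.69315 / 0.075263

doubling time ≈ 9.2 months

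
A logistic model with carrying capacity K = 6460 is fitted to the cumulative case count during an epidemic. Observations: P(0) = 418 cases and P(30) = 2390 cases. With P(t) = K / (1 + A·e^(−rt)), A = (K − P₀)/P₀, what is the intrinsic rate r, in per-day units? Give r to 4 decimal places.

A = (6460 − 418)/418 = 14.45455
2390 = 6460/(1 + 14.45455·e^(−r·30)) → e^(−30r) = (2.70293 − 1)/14.45455 = 0.117813
r = −ln(0.117813)/30 = 2.13866/30

r ≈ 0.0713 per day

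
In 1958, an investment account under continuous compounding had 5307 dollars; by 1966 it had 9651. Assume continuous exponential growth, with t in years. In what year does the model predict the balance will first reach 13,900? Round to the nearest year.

r = ln(9651/5307) / 8 = 0.59803/8 ≈ 0.074754 per year
t = ln(13900/5307) / r = 0.96286/0.074754 ≈ 12.88 years after 1958

year 1971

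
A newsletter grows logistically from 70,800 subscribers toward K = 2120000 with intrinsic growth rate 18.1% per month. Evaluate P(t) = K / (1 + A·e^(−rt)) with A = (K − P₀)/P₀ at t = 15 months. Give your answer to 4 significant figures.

A = (2120000 − 70800)/70800 = 28.9435
P(15) = 2120000 / (1 + 28.9435·e^(−0.181·15)) = 2120000 / (1 + 28.9435·0.066205)
= 2120000 / 2.9162 ≈ 726972.65

≈ 727,000 subscribers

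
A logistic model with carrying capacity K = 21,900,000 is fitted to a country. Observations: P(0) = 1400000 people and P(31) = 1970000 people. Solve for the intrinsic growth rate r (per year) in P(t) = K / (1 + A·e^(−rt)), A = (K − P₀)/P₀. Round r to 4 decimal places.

A = (21900000 − 1400000)/1400000 = 14.64286
1970000 = 21900000/(1 + 14.64286·e^(−r·31)) → e^(−31r) = (11.11675 − 1)/14.64286 = 0.6909
r = −ln(0.6909)/31 = 0.36976/31

r ≈ 0.0119 per year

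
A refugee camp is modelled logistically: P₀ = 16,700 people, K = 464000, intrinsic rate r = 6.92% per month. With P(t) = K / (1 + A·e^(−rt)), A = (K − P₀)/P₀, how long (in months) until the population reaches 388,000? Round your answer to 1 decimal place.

t ≈ 71.1 months

A = (464000 − 16700)/16700 = 26.78443
388000 = 464000/(1 + 26.78443·e^(−0.0692t)) → 1 + 26.78443·e^(−0.0692t) = 1.19588
e^(−0.0692t) = 0.007313 → t = ln(136.74157)/0.0692 = 4.91809/0.0692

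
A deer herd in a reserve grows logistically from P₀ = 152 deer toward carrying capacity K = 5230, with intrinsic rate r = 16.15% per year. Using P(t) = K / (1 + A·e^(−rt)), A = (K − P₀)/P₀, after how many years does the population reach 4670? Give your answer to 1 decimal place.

t ≈ 34.9 years

A = (5230 − 152)/152 = 33.40789
4670 = 5230/(1 + 33.40789·e^(−0.1615t)) → 1 + 33.40789·e^(−0.1615t) = 1.11991
e^(−0.1615t) = 0.003589 → t = ln(278.59798)/0.1615 = 5.62977/0.1615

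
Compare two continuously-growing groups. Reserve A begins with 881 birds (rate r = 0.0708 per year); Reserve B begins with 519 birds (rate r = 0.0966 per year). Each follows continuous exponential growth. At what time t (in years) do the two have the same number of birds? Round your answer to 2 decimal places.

t ≈ 20.51 years

881·e^(0.0708t) = 519·e^(0.0966t)
881/519 = e^((0.0966 − 0.0708)t) → ln(1.6975) = 0.0258·t
t = 0.52915 / 0.0258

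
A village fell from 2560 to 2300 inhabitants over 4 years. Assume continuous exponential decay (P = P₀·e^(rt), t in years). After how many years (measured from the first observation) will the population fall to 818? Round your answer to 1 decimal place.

r = ln(2300/2560) / 4 ≈ -0.026775 per year
t = ln(818/2560) / r = -1.1409 / -0.026775 ≈ 42.611

t ≈ 42.6 years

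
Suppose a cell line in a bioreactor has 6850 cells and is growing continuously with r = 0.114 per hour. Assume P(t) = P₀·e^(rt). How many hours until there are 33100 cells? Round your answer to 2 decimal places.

t ≈ 13.82 hours

33100 = 6850 · e^(0.114·t)
t = ln(33100/6850) / 0.114 = ln(4.83212) / 0.114 = 1.57528 / 0.114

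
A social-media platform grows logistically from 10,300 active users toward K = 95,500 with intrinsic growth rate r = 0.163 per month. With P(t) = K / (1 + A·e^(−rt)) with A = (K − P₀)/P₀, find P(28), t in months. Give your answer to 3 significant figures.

A = (95500 − 10300)/10300 = 8.27184
P(28) = 95500 / (1 + 8.27184·e^(−0.163·28)) = 95500 / (1 + 8.27184·0.01042)
= 95500 / 1.0862 ≈ 87921.59

≈ 87,900 active users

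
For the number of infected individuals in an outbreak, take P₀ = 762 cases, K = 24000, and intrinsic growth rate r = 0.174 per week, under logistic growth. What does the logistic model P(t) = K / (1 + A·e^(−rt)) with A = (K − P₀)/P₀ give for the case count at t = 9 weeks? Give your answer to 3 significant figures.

A = (24000 − 762)/762 = 30.49606
P(9) = 24000 / (1 + 30.49606·e^(−0.174·9)) = 24000 / (1 + 30.49606·0.208879)
= 24000 / 7.36999 ≈ 3256.45

≈ 3,260 cases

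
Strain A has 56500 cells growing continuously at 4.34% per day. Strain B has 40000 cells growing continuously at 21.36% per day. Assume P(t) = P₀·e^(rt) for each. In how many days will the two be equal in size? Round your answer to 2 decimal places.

t ≈ 2.03 days

56500·e^(0.0434t) = 40000·e^(0.2136t)
56500/40000 = e^((0.2136 − 0.0434)t) → ln(1.4125) = 0.1702·t
t = 0.34536 / 0.1702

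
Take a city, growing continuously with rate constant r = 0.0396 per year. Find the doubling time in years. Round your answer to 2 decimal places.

doubling time ≈ 17.50 years

doubling time = ln(2) / |r| = 0.69315 / 0.0396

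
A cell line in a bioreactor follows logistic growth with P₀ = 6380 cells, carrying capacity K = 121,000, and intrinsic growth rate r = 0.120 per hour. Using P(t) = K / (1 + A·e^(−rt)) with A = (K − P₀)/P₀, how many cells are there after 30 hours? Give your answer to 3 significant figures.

A = (121000 − 6380)/6380 = 17.96552
P(30) = 121000 / (1 + 17.96552·e^(−0.12·30)) = 121000 / (1 + 17.96552·0.027324)
= 121000 / 1.49088 ≈ 81159.86

≈ 81,200 cells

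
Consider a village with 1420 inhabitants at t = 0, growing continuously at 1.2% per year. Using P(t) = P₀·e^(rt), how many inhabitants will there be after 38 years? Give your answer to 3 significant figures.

P(38) = 1420 · e^(0.012·38) = 1420 · e^(0.456)
= 1420 · 1.57775 ≈ 2240.41

≈ 2,240 inhabitants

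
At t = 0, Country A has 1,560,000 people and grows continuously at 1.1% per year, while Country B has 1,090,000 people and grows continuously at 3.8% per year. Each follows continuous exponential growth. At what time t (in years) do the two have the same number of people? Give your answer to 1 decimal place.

1560000·e^(0.011t) = 1090000·e^(0.038t)
1560000/1090000 = e^((0.038 − 0.011)t) → ln(1.43119) = 0.027·t
t = 0.35851 / 0.027

t ≈ 13.3 years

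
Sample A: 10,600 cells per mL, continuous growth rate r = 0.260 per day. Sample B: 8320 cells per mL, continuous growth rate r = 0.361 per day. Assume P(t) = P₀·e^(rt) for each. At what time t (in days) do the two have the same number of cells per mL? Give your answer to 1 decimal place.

t ≈ 2.4 days

10600·e^(0.26t) = 8320·e^(0.361t)
10600/8320 = e^((0.361 − 0.26)t) → ln(1.27404) = 0.101·t
t = 0.24219 / 0.101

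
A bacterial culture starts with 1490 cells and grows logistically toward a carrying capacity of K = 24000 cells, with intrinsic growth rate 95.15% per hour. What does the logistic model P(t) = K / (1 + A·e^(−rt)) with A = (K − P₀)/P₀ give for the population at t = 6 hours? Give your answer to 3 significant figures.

≈ 22,900 cells

A = (24000 − 1490)/1490 = 15.10738
P(6) = 24000 / (1 + 15.10738·e^(−0.9515·6)) = 24000 / (1 + 15.10738·0.003316)
= 24000 / 1.0501 ≈ 22855.06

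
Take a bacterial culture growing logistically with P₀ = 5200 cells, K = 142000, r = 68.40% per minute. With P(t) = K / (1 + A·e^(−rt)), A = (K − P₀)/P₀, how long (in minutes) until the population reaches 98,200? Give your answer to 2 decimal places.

t ≈ 5.96 minutes

A = (142000 − 5200)/5200 = 26.30769
98200 = 142000/(1 + 26.30769·e^(−0.684t)) → 1 + 26.30769·e^(−0.684t) = 1.44603
e^(−0.684t) = 0.016954 → t = ln(58.98209)/0.684 = 4.07723/0.684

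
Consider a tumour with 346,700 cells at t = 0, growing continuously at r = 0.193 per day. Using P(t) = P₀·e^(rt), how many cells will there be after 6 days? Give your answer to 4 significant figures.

≈ 1,104,000 cells

P(6) = 346700 · e^(0.193·6) = 346700 · e^(1.158)
= 346700 · 3.18356 ≈ 1103740.18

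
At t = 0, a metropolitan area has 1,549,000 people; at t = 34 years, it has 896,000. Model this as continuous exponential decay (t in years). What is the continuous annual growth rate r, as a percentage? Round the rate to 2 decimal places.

896000 = 1549000 · e^(r·34)
e^(34r) = 896000/1549000 = 0.57844
r = ln(0.57844) / 34 = -0.54742 / 34

r ≈ -1.61% per year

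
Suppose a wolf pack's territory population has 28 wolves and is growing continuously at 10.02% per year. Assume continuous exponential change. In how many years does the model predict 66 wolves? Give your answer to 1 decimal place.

66 = 28 · e^(0.1002·t)
t = ln(66/28) / 0.1002 = ln(2.35714) / 0.1002 = 0.85745 / 0.1002

t ≈ 8.6 years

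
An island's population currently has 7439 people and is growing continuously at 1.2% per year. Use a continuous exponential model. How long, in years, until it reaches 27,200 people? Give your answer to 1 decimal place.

t ≈ 108.0 years

27200 = 7439 · e^(0.012·t)
t = ln(27200/7439) / 0.012 = ln(3.65641) / 0.012 = 1.29648 / 0.012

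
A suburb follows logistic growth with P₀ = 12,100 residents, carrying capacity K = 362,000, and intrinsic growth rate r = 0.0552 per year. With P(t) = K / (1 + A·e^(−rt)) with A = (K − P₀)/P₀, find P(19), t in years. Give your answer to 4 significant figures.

≈ 32,520 residents

A = (362000 − 12100)/12100 = 28.91736
P(19) = 362000 / (1 + 28.91736·e^(−0.0552·19)) = 362000 / (1 + 28.91736·0.350358)
= 362000 / 11.13142 ≈ 32520.55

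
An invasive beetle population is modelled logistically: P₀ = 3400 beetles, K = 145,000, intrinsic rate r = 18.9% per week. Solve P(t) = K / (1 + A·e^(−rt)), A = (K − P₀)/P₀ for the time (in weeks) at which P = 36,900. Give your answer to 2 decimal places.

t ≈ 14.04 weeks

A = (145000 − 3400)/3400 = 41.64706
36900 = 145000/(1 + 41.64706·e^(−0.189t)) → 1 + 41.64706·e^(−0.189t) = 3.92954
e^(−0.189t) = 0.070342 → t = ln(14.21625)/0.189 = 2.65439/0.189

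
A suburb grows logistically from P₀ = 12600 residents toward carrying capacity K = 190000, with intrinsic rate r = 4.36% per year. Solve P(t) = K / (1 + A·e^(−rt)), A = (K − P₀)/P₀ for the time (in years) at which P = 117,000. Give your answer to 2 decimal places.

A = (190000 − 12600)/12600 = 14.07937
117000 = 190000/(1 + 14.07937·e^(−0.0436t)) → 1 + 14.07937·e^(−0.0436t) = 1.62393
e^(−0.0436t) = 0.044315 → t = ln(22.56556)/0.0436 = 3.11642/0.0436

t ≈ 71.48 years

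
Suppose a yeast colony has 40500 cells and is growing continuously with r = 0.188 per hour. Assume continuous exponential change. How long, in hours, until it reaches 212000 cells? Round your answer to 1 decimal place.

212000 = 40500 · e^(0.188·t)
t = ln(212000/40500) / 0.188 = ln(5.23457) / 0.188 = 1.65528 / 0.188

t ≈ 8.8 hours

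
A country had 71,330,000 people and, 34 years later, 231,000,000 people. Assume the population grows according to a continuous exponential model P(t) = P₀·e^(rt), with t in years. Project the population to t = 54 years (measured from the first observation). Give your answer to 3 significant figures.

≈ 461,000,000 people

r = ln(231000000/71330000) / 34 ≈ 0.034562 per year
P(54) = 71330000 · e^(0.034562·54) = 71330000 · 6.46457 ≈ 461117746.03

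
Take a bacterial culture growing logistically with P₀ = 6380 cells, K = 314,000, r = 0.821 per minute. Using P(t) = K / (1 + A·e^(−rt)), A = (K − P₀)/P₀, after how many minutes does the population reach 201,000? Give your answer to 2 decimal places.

t ≈ 5.42 minutes

A = (314000 − 6380)/6380 = 48.2163
201000 = 314000/(1 + 48.2163·e^(−0.821t)) → 1 + 48.2163·e^(−0.821t) = 1.56219
e^(−0.821t) = 0.01166 → t = ln(85.76528)/0.821 = 4.45161/0.821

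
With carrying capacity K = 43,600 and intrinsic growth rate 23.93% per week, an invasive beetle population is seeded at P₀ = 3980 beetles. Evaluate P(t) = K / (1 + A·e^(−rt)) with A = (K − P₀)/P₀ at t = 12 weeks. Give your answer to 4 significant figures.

A = (43600 − 3980)/3980 = 9.95477
P(12) = 43600 / (1 + 9.95477·e^(−0.2393·12)) = 43600 / (1 + 9.95477·0.056608)
= 43600 / 1.56352 ≈ 27885.75

≈ 27,890 beetles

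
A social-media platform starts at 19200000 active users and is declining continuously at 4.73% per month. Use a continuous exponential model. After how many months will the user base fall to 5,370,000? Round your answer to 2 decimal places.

t ≈ 26.94 months

5370000 = 19200000 · e^(-0.0473·t)
t = ln(5370000/19200000) / -0.0473 = ln(0.27969) / -0.0473 = -1.27408 / -0.0473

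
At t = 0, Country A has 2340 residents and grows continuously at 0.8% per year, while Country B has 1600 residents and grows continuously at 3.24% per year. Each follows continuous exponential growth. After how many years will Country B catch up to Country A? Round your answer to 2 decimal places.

2340·e^(0.008t) = 1600·e^(0.0324t)
2340/1600 = e^((0.0324 − 0.008)t) → ln(1.4625) = 0.0244·t
t = 0.38015 / 0.0244

t ≈ 15.58 years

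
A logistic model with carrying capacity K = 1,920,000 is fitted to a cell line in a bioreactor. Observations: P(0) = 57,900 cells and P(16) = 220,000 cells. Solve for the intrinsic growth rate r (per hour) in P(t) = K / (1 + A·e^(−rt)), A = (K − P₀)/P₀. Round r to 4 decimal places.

A = (1920000 − 57900)/57900 = 32.16062
220000 = 1920000/(1 + 32.16062·e^(−r·16)) → e^(−16r) = (8.72727 − 1)/32.16062 = 0.240271
r = −ln(0.240271)/16 = 1.42599/16

r ≈ 0.0891 per hour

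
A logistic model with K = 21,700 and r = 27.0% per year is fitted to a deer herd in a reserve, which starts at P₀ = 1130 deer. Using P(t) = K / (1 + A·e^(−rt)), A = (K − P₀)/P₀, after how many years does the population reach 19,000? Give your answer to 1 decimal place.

A = (21700 − 1130)/1130 = 18.20354
19000 = 21700/(1 + 18.20354·e^(−0.27t)) → 1 + 18.20354·e^(−0.27t) = 1.14211
e^(−0.27t) = 0.007806 → t = ln(128.09898)/0.27 = 4.8528/0.27

t ≈ 18.0 years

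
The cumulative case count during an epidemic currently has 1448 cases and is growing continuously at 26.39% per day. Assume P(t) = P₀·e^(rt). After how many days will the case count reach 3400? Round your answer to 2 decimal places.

t ≈ 3.23 days

3400 = 1448 · e^(0.2639·t)
t = ln(3400/1448) / 0.2639 = ln(2.34807) / 0.2639 = 0.85359 / 0.2639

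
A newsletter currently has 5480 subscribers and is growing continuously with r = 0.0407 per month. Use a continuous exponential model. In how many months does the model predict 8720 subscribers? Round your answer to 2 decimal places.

t ≈ 11.41 months

8720 = 5480 · e^(0.0407·t)
t = ln(8720/5480) / 0.0407 = ln(1.59124) / 0.0407 = 0.46451 / 0.0407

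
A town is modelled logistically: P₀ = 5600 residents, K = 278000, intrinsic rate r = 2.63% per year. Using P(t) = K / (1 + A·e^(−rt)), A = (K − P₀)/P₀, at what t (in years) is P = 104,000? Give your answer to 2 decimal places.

t ≈ 128.13 years

A = (278000 − 5600)/5600 = 48.64286
104000 = 278000/(1 + 48.64286·e^(−0.0263t)) → 1 + 48.64286·e^(−0.0263t) = 2.67308
e^(−0.0263t) = 0.034395 → t = ln(29.07389)/0.0263 = 3.36984/0.0263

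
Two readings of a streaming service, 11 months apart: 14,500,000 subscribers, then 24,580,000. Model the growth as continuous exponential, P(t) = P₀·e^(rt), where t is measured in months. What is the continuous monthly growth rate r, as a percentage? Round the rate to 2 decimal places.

24580000 = 14500000 · e^(r·11)
e^(11r) = 24580000/14500000 = 1.69517
r = ln(1.69517) / 11 = 0.52778 / 11

r ≈ 4.80% per month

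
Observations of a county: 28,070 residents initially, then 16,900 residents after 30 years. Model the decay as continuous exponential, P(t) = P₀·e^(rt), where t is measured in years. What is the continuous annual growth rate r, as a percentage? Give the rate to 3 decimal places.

r ≈ -1.691% per year

16900 = 28070 · e^(r·30)
e^(30r) = 16900/28070 = 0.60207
r = ln(0.60207) / 30 = -0.50739 / 30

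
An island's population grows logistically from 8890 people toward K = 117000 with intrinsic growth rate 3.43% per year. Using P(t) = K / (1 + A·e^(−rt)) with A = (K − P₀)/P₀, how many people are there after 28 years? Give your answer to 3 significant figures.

A = (117000 − 8890)/8890 = 12.16085
P(28) = 117000 / (1 + 12.16085·e^(−0.0343·28)) = 117000 / (1 + 12.16085·0.38274)
= 117000 / 5.65444 ≈ 20691.69

≈ 20,700 people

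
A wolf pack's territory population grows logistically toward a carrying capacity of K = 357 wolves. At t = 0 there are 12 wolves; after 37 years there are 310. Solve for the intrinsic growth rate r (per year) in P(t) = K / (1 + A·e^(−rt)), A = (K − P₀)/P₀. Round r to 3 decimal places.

r ≈ 0.142 per year

A = (357 − 12)/12 = 28.75
310 = 357/(1 + 28.75·e^(−r·37)) → e^(−37r) = (1.15161 − 1)/28.75 = 0.005273
r = −ln(0.005273)/37 = 5.24506/37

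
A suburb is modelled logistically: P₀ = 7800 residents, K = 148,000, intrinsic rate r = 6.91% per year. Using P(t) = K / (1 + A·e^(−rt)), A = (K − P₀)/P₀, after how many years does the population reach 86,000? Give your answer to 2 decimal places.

A = (148000 − 7800)/7800 = 17.97436
86000 = 148000/(1 + 17.97436·e^(−0.0691t)) → 1 + 17.97436·e^(−0.0691t) = 1.72093
e^(−0.0691t) = 0.040109 → t = ln(24.93218)/0.0691 = 3.21616/0.0691

t ≈ 46.54 years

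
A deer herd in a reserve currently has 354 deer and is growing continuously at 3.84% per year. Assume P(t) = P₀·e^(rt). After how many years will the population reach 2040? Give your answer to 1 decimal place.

t ≈ 45.6 years

2040 = 354 · e^(0.0384·t)
t = ln(2040/354) / 0.0384 = ln(5.76271) / 0.0384 = 1.75141 / 0.0384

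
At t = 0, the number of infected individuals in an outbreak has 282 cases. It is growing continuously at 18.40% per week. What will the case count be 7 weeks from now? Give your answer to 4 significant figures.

≈ 1,022 cases

P(7) = 282 · e^(0.184·7) = 282 · e^(1.288)
= 282 · 3.62553 ≈ 1022.4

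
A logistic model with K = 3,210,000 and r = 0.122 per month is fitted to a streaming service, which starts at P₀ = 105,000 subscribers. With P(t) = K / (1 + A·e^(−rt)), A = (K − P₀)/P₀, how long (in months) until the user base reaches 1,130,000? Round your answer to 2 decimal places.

t ≈ 22.76 months

A = (3210000 − 105000)/105000 = 29.57143
1130000 = 3210000/(1 + 29.57143·e^(−0.122t)) → 1 + 29.57143·e^(−0.122t) = 2.84071
e^(−0.122t) = 0.062246 → t = ln(16.06525)/0.122 = 2.77666/0.122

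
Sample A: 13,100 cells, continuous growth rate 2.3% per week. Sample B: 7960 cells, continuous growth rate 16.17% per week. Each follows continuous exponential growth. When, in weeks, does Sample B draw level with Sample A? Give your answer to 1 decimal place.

13100·e^(0.023t) = 7960·e^(0.1617t)
13100/7960 = e^((0.1617 − 0.023)t) → ln(1.64573) = 0.1387·t
t = 0.49818 / 0.1387

t ≈ 3.6 weeks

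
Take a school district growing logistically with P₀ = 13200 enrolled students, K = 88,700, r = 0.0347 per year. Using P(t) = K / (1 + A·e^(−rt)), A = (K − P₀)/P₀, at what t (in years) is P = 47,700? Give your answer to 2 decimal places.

t ≈ 54.62 years

A = (88700 − 13200)/13200 = 5.7197
47700 = 88700/(1 + 5.7197·e^(−0.0347t)) → 1 + 5.7197·e^(−0.0347t) = 1.85954
e^(−0.0347t) = 0.150277 → t = ln(6.65438)/0.0347 = 1.89528/0.0347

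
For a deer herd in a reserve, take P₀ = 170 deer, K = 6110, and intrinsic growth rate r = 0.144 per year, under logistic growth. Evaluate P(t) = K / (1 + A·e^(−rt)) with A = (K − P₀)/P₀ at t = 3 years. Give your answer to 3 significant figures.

A = (6110 − 170)/170 = 34.94118
P(3) = 6110 / (1 + 34.94118·e^(−0.144·3)) = 6110 / (1 + 34.94118·0.649209)
= 6110 / 23.68414 ≈ 257.98

≈ 258 deer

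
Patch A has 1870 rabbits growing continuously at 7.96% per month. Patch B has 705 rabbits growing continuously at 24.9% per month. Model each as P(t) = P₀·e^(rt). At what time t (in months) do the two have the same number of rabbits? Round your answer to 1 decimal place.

1870·e^(0.0796t) = 705·e^(0.249t)
1870/705 = e^((0.249 − 0.0796)t) → ln(2.65248) = 0.1694·t
t = 0.9755 / 0.1694

t ≈ 5.8 months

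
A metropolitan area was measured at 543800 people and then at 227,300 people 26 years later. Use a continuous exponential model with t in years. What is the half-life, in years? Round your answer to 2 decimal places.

half-life ≈ 20.66 years

r = ln(227300/543800) / 26 = ln(0.41798) / 26 ≈ -0.03355 per year
half-life = ln 2 / |r| = 0.69315 / 0.03355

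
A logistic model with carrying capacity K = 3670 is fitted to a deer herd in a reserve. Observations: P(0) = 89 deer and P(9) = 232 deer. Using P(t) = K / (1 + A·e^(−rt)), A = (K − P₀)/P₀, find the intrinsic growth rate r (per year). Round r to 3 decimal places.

r ≈ 0.111 per year

A = (3670 − 89)/89 = 40.23596
232 = 3670/(1 + 40.23596·e^(−r·9)) → e^(−9r) = (15.81897 − 1)/40.23596 = 0.368302
r = −ln(0.368302)/9 = 0.99885/9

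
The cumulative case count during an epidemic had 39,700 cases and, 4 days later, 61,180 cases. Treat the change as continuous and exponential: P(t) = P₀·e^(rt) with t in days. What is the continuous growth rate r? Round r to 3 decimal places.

r ≈ 0.108 per day

61180 = 39700 · e^(r·4)
e^(4r) = 61180/39700 = 1.54106
r = ln(1.54106) / 4 = 0.43247 / 4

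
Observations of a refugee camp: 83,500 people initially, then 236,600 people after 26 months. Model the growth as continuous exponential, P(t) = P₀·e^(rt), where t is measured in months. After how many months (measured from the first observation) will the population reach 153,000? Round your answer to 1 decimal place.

r = ln(236600/83500) / 26 ≈ 0.040059 per month
t = ln(153000/83500) / r = 0.60559 / 0.040059 ≈ 15.118

t ≈ 15.1 months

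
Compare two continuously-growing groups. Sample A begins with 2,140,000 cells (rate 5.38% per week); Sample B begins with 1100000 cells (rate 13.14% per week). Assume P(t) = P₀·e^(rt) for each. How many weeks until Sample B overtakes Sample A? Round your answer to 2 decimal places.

2140000·e^(0.0538t) = 1100000·e^(0.1314t)
2140000/1100000 = e^((0.1314 − 0.0538)t) → ln(1.94545) = 0.0776·t
t = 0.6655 / 0.0776

t ≈ 8.58 weeks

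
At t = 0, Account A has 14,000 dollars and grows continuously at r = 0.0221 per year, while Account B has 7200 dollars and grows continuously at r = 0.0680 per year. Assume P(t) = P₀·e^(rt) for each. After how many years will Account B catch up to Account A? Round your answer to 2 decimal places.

14000·e^(0.0221t) = 7200·e^(0.068t)
14000/7200 = e^((0.068 − 0.0221)t) → ln(1.94444) = 0.0459·t
t = 0.66498 / 0.0459

t ≈ 14.49 years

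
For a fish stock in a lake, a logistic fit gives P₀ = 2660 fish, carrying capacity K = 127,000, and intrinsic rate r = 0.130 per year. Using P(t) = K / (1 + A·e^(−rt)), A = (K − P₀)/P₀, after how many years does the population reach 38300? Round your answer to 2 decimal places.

t ≈ 23.11 years

A = (127000 − 2660)/2660 = 46.74436
38300 = 127000/(1 + 46.74436·e^(−0.13t)) → 1 + 46.74436·e^(−0.13t) = 3.31593
e^(−0.13t) = 0.049545 → t = ln(20.18387)/0.13 = 3.00488/0.13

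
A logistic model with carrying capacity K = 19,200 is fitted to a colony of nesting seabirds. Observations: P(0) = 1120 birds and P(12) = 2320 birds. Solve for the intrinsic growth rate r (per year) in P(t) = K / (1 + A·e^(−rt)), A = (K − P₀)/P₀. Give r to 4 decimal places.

A = (19200 − 1120)/1120 = 16.14286
2320 = 19200/(1 + 16.14286·e^(−r·12)) → e^(−12r) = (8.27586 − 1)/16.14286 = 0.450717
r = −ln(0.450717)/12 = 0.79692/12

r ≈ 0.0664 per year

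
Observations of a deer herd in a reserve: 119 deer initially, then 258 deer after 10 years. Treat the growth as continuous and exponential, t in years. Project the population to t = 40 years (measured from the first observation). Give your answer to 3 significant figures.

r = ln(258/119) / 10 ≈ 0.077384 per year
P(40) = 119 · e^(0.077384·40) = 119 · 22.09485 ≈ 2629.29

≈ 2,630 deer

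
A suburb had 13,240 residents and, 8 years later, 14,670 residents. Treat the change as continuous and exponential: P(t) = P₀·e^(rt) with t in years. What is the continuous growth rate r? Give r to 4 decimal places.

14670 = 13240 · e^(r·8)
e^(8r) = 14670/13240 = 1.10801
r = ln(1.10801) / 8 = 0.10256 / 8

r ≈ 0.0128 per year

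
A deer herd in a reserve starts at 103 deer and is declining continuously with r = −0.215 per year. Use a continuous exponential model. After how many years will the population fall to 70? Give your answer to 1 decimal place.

70 = 103 · e^(-0.215·t)
t = ln(70/103) / -0.215 = ln(0.67961) / -0.215 = -0.38623 / -0.215

t ≈ 1.8 years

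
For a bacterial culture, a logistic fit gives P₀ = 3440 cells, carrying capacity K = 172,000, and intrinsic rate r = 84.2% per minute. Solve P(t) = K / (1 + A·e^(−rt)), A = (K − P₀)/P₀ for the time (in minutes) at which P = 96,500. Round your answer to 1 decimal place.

A = (172000 − 3440)/3440 = 49
96500 = 172000/(1 + 49·e^(−0.842t)) → 1 + 49·e^(−0.842t) = 1.78238
e^(−0.842t) = 0.015967 → t = ln(62.62914)/0.842 = 4.13723/0.842

t ≈ 4.9 minutes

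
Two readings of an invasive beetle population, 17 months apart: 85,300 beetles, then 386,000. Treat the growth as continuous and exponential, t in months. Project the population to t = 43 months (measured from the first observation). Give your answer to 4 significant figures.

r = ln(386000/85300) / 17 ≈ 0.088804 per month
P(43) = 85300 · e^(0.088804·43) = 85300 · 45.53855 ≈ 3884438

≈ 3,884,000 beetles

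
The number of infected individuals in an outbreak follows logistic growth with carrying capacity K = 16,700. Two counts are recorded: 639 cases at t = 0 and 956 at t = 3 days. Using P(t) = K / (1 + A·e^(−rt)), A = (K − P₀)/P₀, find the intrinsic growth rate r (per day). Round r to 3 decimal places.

r ≈ 0.141 per day

A = (16700 − 639)/639 = 25.13459
956 = 16700/(1 + 25.13459·e^(−r·3)) → e^(−3r) = (17.46862 − 1)/25.13459 = 0.655217
r = −ln(0.655217)/3 = 0.42279/3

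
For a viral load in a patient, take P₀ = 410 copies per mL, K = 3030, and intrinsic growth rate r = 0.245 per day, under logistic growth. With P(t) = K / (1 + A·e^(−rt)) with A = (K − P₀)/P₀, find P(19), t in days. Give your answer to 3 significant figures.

≈ 2,860 copies per mL

A = (3030 − 410)/410 = 6.39024
P(19) = 3030 / (1 + 6.39024·e^(−0.245·19)) = 3030 / (1 + 6.39024·0.009514)
= 3030 / 1.0608 ≈ 2856.35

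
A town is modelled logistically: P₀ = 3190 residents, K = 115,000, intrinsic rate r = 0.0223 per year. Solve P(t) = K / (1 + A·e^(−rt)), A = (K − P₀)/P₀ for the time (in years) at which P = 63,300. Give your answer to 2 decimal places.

A = (115000 − 3190)/3190 = 35.05016
63300 = 115000/(1 + 35.05016·e^(−0.0223t)) → 1 + 35.05016·e^(−0.0223t) = 1.81675
e^(−0.0223t) = 0.023302 → t = ln(42.91441)/0.0223 = 3.75921/0.0223

t ≈ 168.57 years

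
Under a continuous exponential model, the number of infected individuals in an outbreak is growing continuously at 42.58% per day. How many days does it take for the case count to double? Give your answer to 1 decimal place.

doubling time ≈ 1.6 days

doubling time = ln(2) / |r| = 0.69315 / 0.4258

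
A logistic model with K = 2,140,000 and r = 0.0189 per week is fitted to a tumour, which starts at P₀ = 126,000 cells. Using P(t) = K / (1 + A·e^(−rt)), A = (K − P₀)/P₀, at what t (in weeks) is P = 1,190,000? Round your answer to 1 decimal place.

A = (2140000 − 126000)/126000 = 15.98413
1190000 = 2140000/(1 + 15.98413·e^(−0.0189t)) → 1 + 15.98413·e^(−0.0189t) = 1.79832
e^(−0.0189t) = 0.049945 → t = ln(20.02222)/0.0189 = 2.99684/0.0189

t ≈ 158.6 weeks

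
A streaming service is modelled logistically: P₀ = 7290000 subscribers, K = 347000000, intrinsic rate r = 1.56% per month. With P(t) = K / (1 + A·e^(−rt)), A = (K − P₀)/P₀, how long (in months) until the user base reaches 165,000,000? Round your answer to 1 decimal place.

A = (347000000 − 7290000)/7290000 = 46.59945
165000000 = 347000000/(1 + 46.59945·e^(−0.0156t)) → 1 + 46.59945·e^(−0.0156t) = 2.10303
e^(−0.0156t) = 0.02367 → t = ln(42.24676)/0.0156 = 3.74353/0.0156

t ≈ 240.0 months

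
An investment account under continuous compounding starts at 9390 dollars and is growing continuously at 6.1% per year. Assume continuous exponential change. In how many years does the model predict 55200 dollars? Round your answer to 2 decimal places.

55200 = 9390 · e^(0.061·t)
t = ln(55200/9390) / 0.061 = ln(5.87859) / 0.061 = 1.77132 / 0.061

t ≈ 29.04 years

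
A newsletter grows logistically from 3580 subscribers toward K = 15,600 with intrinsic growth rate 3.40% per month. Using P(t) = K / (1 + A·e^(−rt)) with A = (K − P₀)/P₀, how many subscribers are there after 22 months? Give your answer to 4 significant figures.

A = (15600 − 3580)/3580 = 3.35754
P(22) = 15600 / (1 + 3.35754·e^(−0.034·22)) = 15600 / (1 + 3.35754·0.473312)
= 15600 / 2.58917 ≈ 6025.11

≈ 6,025 subscribers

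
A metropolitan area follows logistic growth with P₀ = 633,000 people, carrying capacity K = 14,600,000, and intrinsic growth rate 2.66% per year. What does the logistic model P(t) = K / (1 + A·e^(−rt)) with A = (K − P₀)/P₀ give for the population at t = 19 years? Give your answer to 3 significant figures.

≈ 1,020,000 people

A = (14600000 − 633000)/633000 = 22.06477
P(19) = 14600000 / (1 + 22.06477·e^(−0.0266·19)) = 14600000 / (1 + 22.06477·0.603264)
= 14600000 / 14.31089 ≈ 1020202.32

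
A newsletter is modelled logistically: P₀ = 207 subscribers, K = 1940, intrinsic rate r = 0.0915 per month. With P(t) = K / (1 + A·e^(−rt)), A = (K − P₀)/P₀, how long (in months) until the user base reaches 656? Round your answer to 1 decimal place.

t ≈ 15.9 months

A = (1940 − 207)/207 = 8.37198
656 = 1940/(1 + 8.37198·e^(−0.0915t)) → 1 + 8.37198·e^(−0.0915t) = 2.95732
e^(−0.0915t) = 0.233794 → t = ln(4.27727)/0.0915 = 1.45332/0.0915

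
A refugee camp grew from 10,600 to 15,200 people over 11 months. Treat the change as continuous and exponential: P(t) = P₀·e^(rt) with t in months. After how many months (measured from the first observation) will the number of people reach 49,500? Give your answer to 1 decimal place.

r = ln(15200/10600) / 11 ≈ 0.032767 per month
t = ln(49500/10600) / r = 1.54112 / 0.032767 ≈ 47.032

t ≈ 47.0 months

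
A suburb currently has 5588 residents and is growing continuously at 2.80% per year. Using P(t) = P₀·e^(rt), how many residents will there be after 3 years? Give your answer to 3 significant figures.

≈ 6,080 residents

P(3) = 5588 · e^(0.028·3) = 5588 · e^(0.084)
= 5588 · 1.08763 ≈ 6077.67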